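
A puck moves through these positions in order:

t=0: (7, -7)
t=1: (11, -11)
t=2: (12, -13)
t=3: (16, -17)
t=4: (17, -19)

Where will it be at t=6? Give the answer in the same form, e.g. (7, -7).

(22, -25)

The moves between consecutive positions are (+4, -4), (+1, -2), (+4, -4), (+1, -2); they repeat the 2-cycle [(+4, -4), (+1, -2)].
step 5: apply (+4, -4) → (21, -23)
step 6: apply (+1, -2) → (22, -25)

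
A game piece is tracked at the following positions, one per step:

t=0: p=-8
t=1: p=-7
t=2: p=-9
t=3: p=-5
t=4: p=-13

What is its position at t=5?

p=3

The jumps are +1, -2, +4, -8 — a geometric progression with ratio -2.
step 5: -13 + 16 → p=3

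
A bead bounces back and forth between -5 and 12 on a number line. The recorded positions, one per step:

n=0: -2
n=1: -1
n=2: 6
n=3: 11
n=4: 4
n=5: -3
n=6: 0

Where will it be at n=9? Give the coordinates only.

The value reflects between -5 and 12, moving 7 per step.
  step 7: 0 → 7
  step 8: 7 → 10
  step 9: 10 → 3

3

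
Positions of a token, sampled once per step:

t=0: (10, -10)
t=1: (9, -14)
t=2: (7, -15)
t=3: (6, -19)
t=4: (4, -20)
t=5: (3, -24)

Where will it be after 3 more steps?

(-2, -30)

The moves between consecutive positions are (-1, -4), (-2, -1), (-1, -4), (-2, -1), (-1, -4); they repeat the 2-cycle [(-1, -4), (-2, -1)].
step 6: apply (-2, -1) → (1, -25)
step 7: apply (-1, -4) → (0, -29)
step 8: apply (-2, -1) → (-2, -30)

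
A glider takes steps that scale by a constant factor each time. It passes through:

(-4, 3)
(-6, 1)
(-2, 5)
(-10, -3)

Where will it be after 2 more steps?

(-26, -19)

The jumps are (-2, -2), (+4, +4), (-8, -8) — a geometric progression with ratio -2.
step 4: (-10, -3) + (+16, +16) → (6, 13)
step 5: (6, 13) + (-32, -32) → (-26, -19)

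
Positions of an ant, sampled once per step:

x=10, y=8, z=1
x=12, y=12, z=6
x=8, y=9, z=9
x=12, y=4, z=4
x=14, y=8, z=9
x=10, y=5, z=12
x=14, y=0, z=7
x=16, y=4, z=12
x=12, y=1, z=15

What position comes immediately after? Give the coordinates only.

x=16, y=-4, z=10

The moves between consecutive positions are (+2,+4,+5), (-4,-3,+3), (+4,-5,-5), (+2,+4,+5), (-4,-3,+3), (+4,-5,-5), (+2,+4,+5), (-4,-3,+3); they repeat the 3-cycle [(+2,+4,+5), (-4,-3,+3), (+4,-5,-5)].
step 9: apply (+4,-5,-5) → x=16, y=-4, z=10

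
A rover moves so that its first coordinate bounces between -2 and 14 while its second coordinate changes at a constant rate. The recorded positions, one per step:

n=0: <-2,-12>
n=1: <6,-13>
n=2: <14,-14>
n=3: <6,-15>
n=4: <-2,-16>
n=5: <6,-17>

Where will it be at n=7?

<6,-19>

The first coordinate travels 8 per step and bounces off the walls at -2 and 14.
  step 6: 6 → 14
  step 7: 14 → 6
The second coordinate changes by -1 each step: at step 7 it is -19.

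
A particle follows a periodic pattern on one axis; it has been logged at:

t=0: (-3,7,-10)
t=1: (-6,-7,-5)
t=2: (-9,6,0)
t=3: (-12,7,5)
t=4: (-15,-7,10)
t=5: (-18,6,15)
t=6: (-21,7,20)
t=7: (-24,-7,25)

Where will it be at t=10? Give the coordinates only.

The first coordinate changes by -3 each step, so at step 10 it is -3 + 10·(-3) = -33.
The second coordinate repeats the cycle [7, -7, 6] with period 3; step 10 mod 3 = 1, giving -7.
The third coordinate changes by +5 each step, so at step 10 it is -10 + 10·(5) = 40.

(-33,-7,40)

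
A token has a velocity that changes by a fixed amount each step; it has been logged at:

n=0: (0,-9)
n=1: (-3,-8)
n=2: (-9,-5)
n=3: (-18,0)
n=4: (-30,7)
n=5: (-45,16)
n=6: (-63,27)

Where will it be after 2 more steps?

First differences are (-3,+1), (-6,+3), (-9,+5), (-12,+7), (-15,+9), (-18,+11); their common second difference is (-3,+2) (constant acceleration).
step 7: (-63,27) + (-21,+13) → (-84,40)
step 8: (-84,40) + (-24,+15) → (-108,55)

(-108,55)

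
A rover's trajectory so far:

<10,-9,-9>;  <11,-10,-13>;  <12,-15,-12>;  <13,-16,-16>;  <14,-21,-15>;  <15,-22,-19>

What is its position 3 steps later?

Differencing gives <+1,-1,-4>, <+1,-5,+1>, <+1,-1,-4>, <+1,-5,+1>, <+1,-1,-4>. This is the pattern <+1,-1,-4>, <+1,-5,+1> repeated.
step 6: apply <+1,-5,+1> → <16,-27,-18>
step 7: apply <+1,-1,-4> → <17,-28,-22>
step 8: apply <+1,-5,+1> → <18,-33,-21>

<18,-33,-21>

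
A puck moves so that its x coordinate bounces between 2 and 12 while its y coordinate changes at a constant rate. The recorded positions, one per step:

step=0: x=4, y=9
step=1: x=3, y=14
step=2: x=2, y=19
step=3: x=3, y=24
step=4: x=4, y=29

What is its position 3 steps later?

The x coordinate travels 1 per step and bounces off the walls at 2 and 12.
  step 5: 4 → 5
  step 6: 5 → 6
  step 7: 6 → 7
The y coordinate changes by +5 each step: at step 7 it is 44.

x=7, y=44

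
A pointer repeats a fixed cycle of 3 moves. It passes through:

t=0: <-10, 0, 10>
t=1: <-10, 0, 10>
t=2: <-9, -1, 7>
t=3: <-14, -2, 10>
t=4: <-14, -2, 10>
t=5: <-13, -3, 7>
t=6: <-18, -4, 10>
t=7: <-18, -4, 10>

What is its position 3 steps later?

<-22, -6, 10>

The moves between consecutive positions are <+0, +0, +0>, <+1, -1, -3>, <-5, -1, +3>, <+0, +0, +0>, <+1, -1, -3>, <-5, -1, +3>, <+0, +0, +0>; they repeat the 3-cycle [<+0, +0, +0>, <+1, -1, -3>, <-5, -1, +3>].
step 8: apply <+1, -1, -3> → <-17, -5, 7>
step 9: apply <-5, -1, +3> → <-22, -6, 10>
step 10: apply <+0, +0, +0> → <-22, -6, 10>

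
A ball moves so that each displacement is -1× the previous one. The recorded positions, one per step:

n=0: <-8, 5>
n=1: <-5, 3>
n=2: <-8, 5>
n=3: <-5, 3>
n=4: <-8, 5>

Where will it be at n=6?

The jumps are <+3, -2>, <-3, +2>, <+3, -2>, <-3, +2> — a geometric progression with ratio -1.
step 5: <-8, 5> + <+3, -2> → <-5, 3>
step 6: <-5, 3> + <-3, +2> → <-8, 5>

<-8, 5>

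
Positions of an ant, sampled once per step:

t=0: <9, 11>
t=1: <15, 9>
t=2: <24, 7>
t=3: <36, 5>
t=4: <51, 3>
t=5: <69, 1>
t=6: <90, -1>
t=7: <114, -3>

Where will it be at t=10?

<204, -9>

Successive displacements: <+6, -2>, <+9, -2>, <+12, -2>, <+15, -2>, <+18, -2>, <+21, -2>, <+24, -2> — each changes by <+3, +0>.
step 8: <114, -3> + <+27, -2> → <141, -5>
step 9: <141, -5> + <+30, -2> → <171, -7>
step 10: <171, -7> + <+33, -2> → <204, -9>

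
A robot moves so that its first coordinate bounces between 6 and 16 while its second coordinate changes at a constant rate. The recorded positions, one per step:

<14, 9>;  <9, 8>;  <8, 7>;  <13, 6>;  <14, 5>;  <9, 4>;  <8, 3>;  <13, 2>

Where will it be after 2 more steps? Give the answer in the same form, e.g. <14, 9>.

<9, 0>

The first coordinate reflects between 6 and 16, moving 5 per step.
  step 8: 13 → 14
  step 9: 14 → 9
The second coordinate changes by -1 each step: at step 9 it is 0.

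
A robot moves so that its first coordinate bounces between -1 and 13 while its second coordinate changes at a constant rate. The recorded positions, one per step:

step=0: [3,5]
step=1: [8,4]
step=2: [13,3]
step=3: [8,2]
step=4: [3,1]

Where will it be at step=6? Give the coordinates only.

The first coordinate travels 5 per step and bounces off the walls at -1 and 13.
  step 5: 3 → 0
  step 6: 0 → 5
The second coordinate changes by -1 each step: at step 6 it is -1.

[5,-1]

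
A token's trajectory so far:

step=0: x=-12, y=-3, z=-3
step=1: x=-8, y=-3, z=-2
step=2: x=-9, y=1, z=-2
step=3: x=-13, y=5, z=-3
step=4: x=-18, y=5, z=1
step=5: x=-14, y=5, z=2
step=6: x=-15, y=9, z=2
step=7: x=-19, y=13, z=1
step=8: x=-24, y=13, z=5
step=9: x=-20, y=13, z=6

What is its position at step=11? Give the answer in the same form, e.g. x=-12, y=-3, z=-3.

x=-25, y=21, z=5

The moves between consecutive positions are (+4,+0,+1), (-1,+4,+0), (-4,+4,-1), (-5,+0,+4), (+4,+0,+1), (-1,+4,+0), (-4,+4,-1), (-5,+0,+4), (+4,+0,+1); they repeat the 4-cycle [(+4,+0,+1), (-1,+4,+0), (-4,+4,-1), (-5,+0,+4)].
step 10: apply (-1,+4,+0) → x=-21, y=17, z=6
step 11: apply (-4,+4,-1) → x=-25, y=21, z=5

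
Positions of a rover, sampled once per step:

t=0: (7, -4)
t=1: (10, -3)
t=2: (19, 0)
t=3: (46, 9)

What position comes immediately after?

(127, 36)

Consecutive displacements (+3, +1), (+9, +3), (+27, +9) scale by a factor of 3 each step.
step 4: (46, 9) + (+81, +27) → (127, 36)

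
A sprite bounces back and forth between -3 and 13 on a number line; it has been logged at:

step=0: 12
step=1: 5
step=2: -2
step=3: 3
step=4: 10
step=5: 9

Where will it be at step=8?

The value travels 7 per step and bounces off the walls at -3 and 13.
  step 6: 9 → 2
  step 7: 2 → -1
  step 8: -1 → 6

6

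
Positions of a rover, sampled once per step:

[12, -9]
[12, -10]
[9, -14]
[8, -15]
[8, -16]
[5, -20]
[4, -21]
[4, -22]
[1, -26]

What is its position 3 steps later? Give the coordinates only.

[-3, -32]

Differencing gives [+0, -1], [-3, -4], [-1, -1], [+0, -1], [-3, -4], [-1, -1], [+0, -1], [-3, -4]. This is the pattern [+0, -1], [-3, -4], [-1, -1] repeated.
step 9: apply [-1, -1] → [0, -27]
step 10: apply [+0, -1] → [0, -28]
step 11: apply [-3, -4] → [-3, -32]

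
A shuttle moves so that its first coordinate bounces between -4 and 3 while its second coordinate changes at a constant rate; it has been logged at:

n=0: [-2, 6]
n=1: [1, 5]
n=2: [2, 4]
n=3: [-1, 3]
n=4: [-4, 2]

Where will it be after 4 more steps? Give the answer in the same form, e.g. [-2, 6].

[-2, -2]

The first coordinate reflects between -4 and 3, moving 3 per step.
  step 5: -4 → -1
  step 6: -1 → 2
  step 7: 2 → 1
  step 8: 1 → -2
The second coordinate changes by -1 each step: at step 8 it is -2.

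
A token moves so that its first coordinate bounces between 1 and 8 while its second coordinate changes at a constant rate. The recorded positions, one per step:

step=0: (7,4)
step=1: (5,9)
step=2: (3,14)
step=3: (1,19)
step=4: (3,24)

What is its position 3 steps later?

(7,39)

The first coordinate reflects between 1 and 8, moving 2 per step.
  step 5: 3 → 5
  step 6: 5 → 7
  step 7: 7 → 7
The second coordinate changes by +5 each step: at step 7 it is 39.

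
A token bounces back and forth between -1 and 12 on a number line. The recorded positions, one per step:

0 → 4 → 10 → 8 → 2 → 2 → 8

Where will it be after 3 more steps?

The value travels 6 per step and bounces off the walls at -1 and 12.
  step 7: 8 → 10
  step 8: 10 → 4
  step 9: 4 → 0

0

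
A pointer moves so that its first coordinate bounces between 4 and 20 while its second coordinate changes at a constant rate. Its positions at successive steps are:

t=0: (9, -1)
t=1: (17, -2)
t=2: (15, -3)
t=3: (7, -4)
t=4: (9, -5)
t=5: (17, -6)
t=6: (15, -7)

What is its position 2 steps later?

The first coordinate travels 8 per step and bounces off the walls at 4 and 20.
  step 7: 15 → 7
  step 8: 7 → 9
The second coordinate changes by -1 each step: at step 8 it is -9.

(9, -9)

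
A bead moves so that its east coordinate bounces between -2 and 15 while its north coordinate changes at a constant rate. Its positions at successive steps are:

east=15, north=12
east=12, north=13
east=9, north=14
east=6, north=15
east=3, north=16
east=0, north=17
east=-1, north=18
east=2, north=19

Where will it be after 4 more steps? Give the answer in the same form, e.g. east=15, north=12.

east=14, north=23

The east coordinate reflects between -2 and 15, moving 3 per step.
  step 8: 2 → 5
  step 9: 5 → 8
  step 10: 8 → 11
  step 11: 11 → 14
The north coordinate changes by +1 each step: at step 11 it is 23.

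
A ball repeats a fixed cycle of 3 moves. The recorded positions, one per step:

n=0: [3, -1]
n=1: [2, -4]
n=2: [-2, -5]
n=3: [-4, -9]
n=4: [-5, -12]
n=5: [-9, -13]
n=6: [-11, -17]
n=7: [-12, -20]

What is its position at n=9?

Differencing gives [-1, -3], [-4, -1], [-2, -4], [-1, -3], [-4, -1], [-2, -4], [-1, -3]. This is the pattern [-1, -3], [-4, -1], [-2, -4] repeated.
step 8: apply [-4, -1] → [-16, -21]
step 9: apply [-2, -4] → [-18, -25]

[-18, -25]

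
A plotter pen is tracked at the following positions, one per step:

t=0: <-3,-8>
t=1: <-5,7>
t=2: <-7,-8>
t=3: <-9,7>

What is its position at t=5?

<-13,7>

The first coordinate changes by -2 each step, so at step 5 it is -3 + 5·(-2) = -13.
The second coordinate repeats the cycle [-8, 7] with period 2; step 5 mod 2 = 1, giving 7.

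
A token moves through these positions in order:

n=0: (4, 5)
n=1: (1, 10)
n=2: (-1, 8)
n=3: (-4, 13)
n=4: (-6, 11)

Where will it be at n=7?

(-14, 19)

Differencing gives (-3, +5), (-2, -2), (-3, +5), (-2, -2). This is the pattern (-3, +5), (-2, -2) repeated.
step 5: apply (-3, +5) → (-9, 16)
step 6: apply (-2, -2) → (-11, 14)
step 7: apply (-3, +5) → (-14, 19)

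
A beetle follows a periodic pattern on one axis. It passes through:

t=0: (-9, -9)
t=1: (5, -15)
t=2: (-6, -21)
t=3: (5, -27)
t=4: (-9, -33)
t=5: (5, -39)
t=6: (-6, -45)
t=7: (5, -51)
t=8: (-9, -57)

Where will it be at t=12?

(-9, -81)

First: cycles through -9, 5, -6, 5 every 4 steps. Step 12 lands at position 0 of the cycle → -9.
Second: linear, -6 per step → -81 at step 12.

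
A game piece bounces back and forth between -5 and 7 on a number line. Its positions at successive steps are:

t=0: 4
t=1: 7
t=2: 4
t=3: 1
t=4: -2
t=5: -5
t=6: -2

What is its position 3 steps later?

7

The value travels 3 per step and bounces off the walls at -5 and 7.
  step 7: -2 → 1
  step 8: 1 → 4
  step 9: 4 → 7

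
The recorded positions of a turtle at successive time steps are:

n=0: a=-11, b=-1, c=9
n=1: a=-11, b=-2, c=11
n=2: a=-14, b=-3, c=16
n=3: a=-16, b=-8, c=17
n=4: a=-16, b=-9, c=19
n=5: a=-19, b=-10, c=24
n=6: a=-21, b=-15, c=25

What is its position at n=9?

a=-26, b=-22, c=33

Step-to-step displacements: (+0, -1, +2), (-3, -1, +5), (-2, -5, +1), (+0, -1, +2), (-3, -1, +5), (-2, -5, +1) — a repeating cycle of length 3.
step 7: apply (+0, -1, +2) → a=-21, b=-16, c=27
step 8: apply (-3, -1, +5) → a=-24, b=-17, c=32
step 9: apply (-2, -5, +1) → a=-26, b=-22, c=33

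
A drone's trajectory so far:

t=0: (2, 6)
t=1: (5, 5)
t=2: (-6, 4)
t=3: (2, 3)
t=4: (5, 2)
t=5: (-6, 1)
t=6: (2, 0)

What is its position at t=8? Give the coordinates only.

First: cycles through 2, 5, -6 every 3 steps. Step 8 lands at position 2 of the cycle → -6.
Second: linear, -1 per step → -2 at step 8.

(-6, -2)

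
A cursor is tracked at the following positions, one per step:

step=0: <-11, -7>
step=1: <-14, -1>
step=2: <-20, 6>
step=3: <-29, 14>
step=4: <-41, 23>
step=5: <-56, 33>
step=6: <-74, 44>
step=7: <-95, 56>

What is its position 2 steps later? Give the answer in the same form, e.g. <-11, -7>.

<-146, 83>

Taking differences between consecutive positions: <-3, +6>, <-6, +7>, <-9, +8>, <-12, +9>, <-15, +10>, <-18, +11>, <-21, +12>. These grow by <-3, +1> each step.
step 8: <-95, 56> + <-24, +13> → <-119, 69>
step 9: <-119, 69> + <-27, +14> → <-146, 83>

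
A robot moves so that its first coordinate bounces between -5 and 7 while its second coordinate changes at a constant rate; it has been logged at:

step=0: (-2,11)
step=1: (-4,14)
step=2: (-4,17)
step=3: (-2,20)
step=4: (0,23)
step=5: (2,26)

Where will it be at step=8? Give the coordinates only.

(6,35)

The first coordinate travels 2 per step and bounces off the walls at -5 and 7.
  step 6: 2 → 4
  step 7: 4 → 6
  step 8: 6 → 6
The second coordinate changes by +3 each step: at step 8 it is 35.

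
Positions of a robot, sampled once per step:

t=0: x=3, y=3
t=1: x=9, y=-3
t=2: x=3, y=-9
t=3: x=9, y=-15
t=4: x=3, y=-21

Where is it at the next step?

x=9, y=-27

The x coordinate repeats the cycle [3, 9] with period 2; step 5 mod 2 = 1, giving 9.
The y coordinate changes by -6 each step, so at step 5 it is 3 + 5·(-6) = -27.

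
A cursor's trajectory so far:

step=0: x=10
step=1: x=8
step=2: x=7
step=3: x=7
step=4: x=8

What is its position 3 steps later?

x=17

Taking differences between consecutive positions: -2, -1, +0, +1. These grow by +1 each step.
step 5: 8 + 2 → x=10
step 6: 10 + 3 → x=13
step 7: 13 + 4 → x=17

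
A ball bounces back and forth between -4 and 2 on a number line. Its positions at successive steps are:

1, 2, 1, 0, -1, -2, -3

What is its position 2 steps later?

-3

The value reflects between -4 and 2, moving 1 per step.
  step 7: -3 → -4
  step 8: -4 → -3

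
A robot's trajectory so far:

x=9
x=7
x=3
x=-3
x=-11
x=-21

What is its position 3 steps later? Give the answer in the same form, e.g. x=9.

x=-63

First differences are -2, -4, -6, -8, -10; their common second difference is -2 (constant acceleration).
step 6: -21 − 12 → x=-33
step 7: -33 − 14 → x=-47
step 8: -47 − 16 → x=-63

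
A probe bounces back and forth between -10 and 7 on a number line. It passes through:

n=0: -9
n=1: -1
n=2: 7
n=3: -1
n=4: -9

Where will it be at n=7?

The value travels 8 per step and bounces off the walls at -10 and 7.
  step 5: -9 → -3
  step 6: -3 → 5
  step 7: 5 → 1

1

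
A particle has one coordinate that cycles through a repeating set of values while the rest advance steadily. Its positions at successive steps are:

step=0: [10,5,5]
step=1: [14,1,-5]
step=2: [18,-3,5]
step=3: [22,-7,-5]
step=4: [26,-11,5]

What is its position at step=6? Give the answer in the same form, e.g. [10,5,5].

First: linear, +4 per step → 34 at step 6.
Second: linear, -4 per step → -19 at step 6.
Third: cycles through 5, -5 every 2 steps. Step 6 lands at position 0 of the cycle → 5.

[34,-19,5]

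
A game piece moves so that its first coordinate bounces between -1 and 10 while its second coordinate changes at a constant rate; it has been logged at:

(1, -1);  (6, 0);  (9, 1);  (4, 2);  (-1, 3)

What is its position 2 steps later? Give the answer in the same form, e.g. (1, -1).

The first coordinate reflects between -1 and 10, moving 5 per step.
  step 5: -1 → 4
  step 6: 4 → 9
The second coordinate changes by +1 each step: at step 6 it is 5.

(9, 5)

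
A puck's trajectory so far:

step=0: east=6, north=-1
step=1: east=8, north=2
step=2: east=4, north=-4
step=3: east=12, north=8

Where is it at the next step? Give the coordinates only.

The jumps are (+2, +3), (-4, -6), (+8, +12) — a geometric progression with ratio -2.
step 4: east=12, north=8 + (-16, -24) → east=-4, north=-16

east=-4, north=-16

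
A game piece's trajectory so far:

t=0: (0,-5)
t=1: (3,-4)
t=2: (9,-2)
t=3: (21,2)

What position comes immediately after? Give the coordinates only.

Consecutive displacements (+3,+1), (+6,+2), (+12,+4) scale by a factor of 2 each step.
step 4: (21,2) + (+24,+8) → (45,10)

(45,10)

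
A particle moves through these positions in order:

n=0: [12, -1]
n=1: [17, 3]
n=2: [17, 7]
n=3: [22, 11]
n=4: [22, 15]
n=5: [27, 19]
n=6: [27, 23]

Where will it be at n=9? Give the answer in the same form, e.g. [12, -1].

[37, 35]

The moves between consecutive positions are [+5, +4], [+0, +4], [+5, +4], [+0, +4], [+5, +4], [+0, +4]; they repeat the 2-cycle [[+5, +4], [+0, +4]].
step 7: apply [+5, +4] → [32, 27]
step 8: apply [+0, +4] → [32, 31]
step 9: apply [+5, +4] → [37, 35]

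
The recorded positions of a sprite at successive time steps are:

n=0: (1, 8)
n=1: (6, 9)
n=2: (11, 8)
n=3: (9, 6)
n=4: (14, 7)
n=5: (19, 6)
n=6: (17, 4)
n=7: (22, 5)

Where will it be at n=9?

(25, 2)

Step-to-step displacements: (+5, +1), (+5, -1), (-2, -2), (+5, +1), (+5, -1), (-2, -2), (+5, +1) — a repeating cycle of length 3.
step 8: apply (+5, -1) → (27, 4)
step 9: apply (-2, -2) → (25, 2)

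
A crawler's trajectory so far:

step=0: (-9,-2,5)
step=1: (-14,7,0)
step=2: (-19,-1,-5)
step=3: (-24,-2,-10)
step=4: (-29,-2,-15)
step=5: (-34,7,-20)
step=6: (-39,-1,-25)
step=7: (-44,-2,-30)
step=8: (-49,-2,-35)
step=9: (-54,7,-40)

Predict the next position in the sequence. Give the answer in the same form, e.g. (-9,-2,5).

The first coordinate changes by -5 each step, so at step 10 it is -9 + 10·(-5) = -59.
The second coordinate repeats the cycle [-2, 7, -1, -2] with period 4; step 10 mod 4 = 2, giving -1.
The third coordinate changes by -5 each step, so at step 10 it is 5 + 10·(-5) = -45.

(-59,-1,-45)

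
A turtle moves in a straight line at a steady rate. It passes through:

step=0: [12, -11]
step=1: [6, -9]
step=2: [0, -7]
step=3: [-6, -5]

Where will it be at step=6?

[-24, 1]

The position changes by [-6, +2] every step.
step 4: [-6, -5] + [-6, +2] → [-12, -3]
step 5: [-12, -3] + [-6, +2] → [-18, -1]
step 6: [-18, -1] + [-6, +2] → [-24, 1]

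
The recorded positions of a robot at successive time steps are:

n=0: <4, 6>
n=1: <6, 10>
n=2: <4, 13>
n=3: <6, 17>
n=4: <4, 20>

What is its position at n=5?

<6, 24>

The moves between consecutive positions are <+2, +4>, <-2, +3>, <+2, +4>, <-2, +3>; they repeat the 2-cycle [<+2, +4>, <-2, +3>].
step 5: apply <+2, +4> → <6, 24>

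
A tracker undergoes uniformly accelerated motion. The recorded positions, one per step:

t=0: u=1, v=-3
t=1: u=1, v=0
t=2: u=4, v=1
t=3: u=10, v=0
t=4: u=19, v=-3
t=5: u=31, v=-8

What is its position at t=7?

u=64, v=-24

Taking differences between consecutive positions: (+0, +3), (+3, +1), (+6, -1), (+9, -3), (+12, -5). These grow by (+3, -2) each step.
step 6: u=31, v=-8 + (+15, -7) → u=46, v=-15
step 7: u=46, v=-15 + (+18, -9) → u=64, v=-24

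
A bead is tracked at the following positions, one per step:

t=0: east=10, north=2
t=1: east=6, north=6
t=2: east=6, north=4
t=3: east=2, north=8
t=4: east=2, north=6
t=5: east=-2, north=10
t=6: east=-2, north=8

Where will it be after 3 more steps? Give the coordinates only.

The moves between consecutive positions are (-4,+4), (+0,-2), (-4,+4), (+0,-2), (-4,+4), (+0,-2); they repeat the 2-cycle [(-4,+4), (+0,-2)].
step 7: apply (-4,+4) → east=-6, north=12
step 8: apply (+0,-2) → east=-6, north=10
step 9: apply (-4,+4) → east=-10, north=14

east=-10, north=14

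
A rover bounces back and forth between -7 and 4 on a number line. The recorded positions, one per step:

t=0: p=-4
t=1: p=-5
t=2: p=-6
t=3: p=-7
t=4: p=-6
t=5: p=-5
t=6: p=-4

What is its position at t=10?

p=0

The value reflects between -7 and 4, moving 1 per step.
  step 7: -4 → -3
  step 8: -3 → -2
  step 9: -2 → -1
  step 10: -1 → 0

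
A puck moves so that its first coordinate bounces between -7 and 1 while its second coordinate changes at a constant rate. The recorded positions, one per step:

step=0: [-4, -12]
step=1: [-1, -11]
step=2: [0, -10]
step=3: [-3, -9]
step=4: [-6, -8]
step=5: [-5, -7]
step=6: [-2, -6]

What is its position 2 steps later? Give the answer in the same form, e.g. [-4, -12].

[-2, -4]

The first coordinate reflects between -7 and 1, moving 3 per step.
  step 7: -2 → 1
  step 8: 1 → -2
The second coordinate changes by +1 each step: at step 8 it is -4.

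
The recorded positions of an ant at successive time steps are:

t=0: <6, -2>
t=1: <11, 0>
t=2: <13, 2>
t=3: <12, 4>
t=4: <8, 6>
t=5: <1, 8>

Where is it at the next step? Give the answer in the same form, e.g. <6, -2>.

<-9, 10>

First differences are <+5, +2>, <+2, +2>, <-1, +2>, <-4, +2>, <-7, +2>; their common second difference is <-3, +0> (constant acceleration).
step 6: <1, 8> + <-10, +2> → <-9, 10>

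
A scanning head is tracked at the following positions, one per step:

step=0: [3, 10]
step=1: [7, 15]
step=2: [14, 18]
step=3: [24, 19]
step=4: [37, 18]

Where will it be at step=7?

Taking differences between consecutive positions: [+4, +5], [+7, +3], [+10, +1], [+13, -1]. These grow by [+3, -2] each step.
step 5: [37, 18] + [+16, -3] → [53, 15]
step 6: [53, 15] + [+19, -5] → [72, 10]
step 7: [72, 10] + [+22, -7] → [94, 3]

[94, 3]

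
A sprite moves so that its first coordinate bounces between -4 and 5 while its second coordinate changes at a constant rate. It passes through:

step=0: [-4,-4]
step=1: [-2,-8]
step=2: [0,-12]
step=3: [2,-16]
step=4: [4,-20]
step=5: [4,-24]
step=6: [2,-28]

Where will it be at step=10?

The first coordinate travels 2 per step and bounces off the walls at -4 and 5.
  step 7: 2 → 0
  step 8: 0 → -2
  step 9: -2 → -4
  step 10: -4 → -2
The second coordinate changes by -4 each step: at step 10 it is -44.

[-2,-44]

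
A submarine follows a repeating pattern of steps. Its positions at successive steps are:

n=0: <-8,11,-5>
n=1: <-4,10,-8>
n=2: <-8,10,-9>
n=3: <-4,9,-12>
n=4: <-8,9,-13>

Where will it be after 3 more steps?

<-4,7,-20>

Differencing gives <+4,-1,-3>, <-4,+0,-1>, <+4,-1,-3>, <-4,+0,-1>. This is the pattern <+4,-1,-3>, <-4,+0,-1> repeated.
step 5: apply <+4,-1,-3> → <-4,8,-16>
step 6: apply <-4,+0,-1> → <-8,8,-17>
step 7: apply <+4,-1,-3> → <-4,7,-20>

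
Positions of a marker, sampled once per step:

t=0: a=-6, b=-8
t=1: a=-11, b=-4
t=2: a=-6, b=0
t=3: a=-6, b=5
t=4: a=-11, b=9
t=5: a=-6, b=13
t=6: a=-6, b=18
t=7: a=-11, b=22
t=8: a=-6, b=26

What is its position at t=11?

Step-to-step displacements: (-5, +4), (+5, +4), (+0, +5), (-5, +4), (+5, +4), (+0, +5), (-5, +4), (+5, +4) — a repeating cycle of length 3.
step 9: apply (+0, +5) → a=-6, b=31
step 10: apply (-5, +4) → a=-11, b=35
step 11: apply (+5, +4) → a=-6, b=39

a=-6, b=39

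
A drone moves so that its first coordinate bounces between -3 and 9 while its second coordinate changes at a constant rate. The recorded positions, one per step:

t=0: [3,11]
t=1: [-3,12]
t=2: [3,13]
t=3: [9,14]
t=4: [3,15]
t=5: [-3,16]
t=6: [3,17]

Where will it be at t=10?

[3,21]

The first coordinate travels 6 per step and bounces off the walls at -3 and 9.
  step 7: 3 → 9
  step 8: 9 → 3
  step 9: 3 → -3
  step 10: -3 → 3
The second coordinate changes by +1 each step: at step 10 it is 21.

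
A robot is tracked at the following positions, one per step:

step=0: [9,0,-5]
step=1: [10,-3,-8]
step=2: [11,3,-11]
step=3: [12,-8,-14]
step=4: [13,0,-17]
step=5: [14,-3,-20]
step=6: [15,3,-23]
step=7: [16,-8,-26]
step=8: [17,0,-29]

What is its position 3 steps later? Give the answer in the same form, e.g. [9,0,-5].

The first coordinate changes by +1 each step, so at step 11 it is 9 + 11·(1) = 20.
The second coordinate repeats the cycle [0, -3, 3, -8] with period 4; step 11 mod 4 = 3, giving -8.
The third coordinate changes by -3 each step, so at step 11 it is -5 + 11·(-3) = -38.

[20,-8,-38]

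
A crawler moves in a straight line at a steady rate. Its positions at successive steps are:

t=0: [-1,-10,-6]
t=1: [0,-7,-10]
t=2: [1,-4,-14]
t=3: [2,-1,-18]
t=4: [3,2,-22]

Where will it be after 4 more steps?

Each step adds [+1,+3,-4] to the position.
step 5: [3,2,-22] + [+1,+3,-4] → [4,5,-26]
step 6: [4,5,-26] + [+1,+3,-4] → [5,8,-30]
step 7: [5,8,-30] + [+1,+3,-4] → [6,11,-34]
step 8: [6,11,-34] + [+1,+3,-4] → [7,14,-38]

[7,14,-38]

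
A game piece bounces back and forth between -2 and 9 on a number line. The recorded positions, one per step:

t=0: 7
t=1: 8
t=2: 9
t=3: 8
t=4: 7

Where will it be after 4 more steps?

3

The value travels 1 per step and bounces off the walls at -2 and 9.
  step 5: 7 → 6
  step 6: 6 → 5
  step 7: 5 → 4
  step 8: 4 → 3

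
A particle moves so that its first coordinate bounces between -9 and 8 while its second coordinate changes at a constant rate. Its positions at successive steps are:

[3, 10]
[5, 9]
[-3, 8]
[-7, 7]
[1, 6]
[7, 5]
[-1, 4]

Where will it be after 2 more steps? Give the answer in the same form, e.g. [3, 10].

[-1, 2]

The first coordinate travels 8 per step and bounces off the walls at -9 and 8.
  step 7: -1 → -9
  step 8: -9 → -1
The second coordinate changes by -1 each step: at step 8 it is 2.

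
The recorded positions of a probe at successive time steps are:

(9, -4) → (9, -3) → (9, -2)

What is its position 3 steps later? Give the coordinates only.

(9, 1)

The position changes by (+0, +1) every step.
step 3: (9, -2) + (+0, +1) → (9, -1)
step 4: (9, -1) + (+0, +1) → (9, 0)
step 5: (9, 0) + (+0, +1) → (9, 1)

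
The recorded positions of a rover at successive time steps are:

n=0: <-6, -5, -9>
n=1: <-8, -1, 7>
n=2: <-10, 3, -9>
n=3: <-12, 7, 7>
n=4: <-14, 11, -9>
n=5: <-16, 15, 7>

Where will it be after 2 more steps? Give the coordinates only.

<-20, 23, 7>

First: linear, -2 per step → -20 at step 7.
Second: linear, +4 per step → 23 at step 7.
Third: cycles through -9, 7 every 2 steps. Step 7 lands at position 1 of the cycle → 7.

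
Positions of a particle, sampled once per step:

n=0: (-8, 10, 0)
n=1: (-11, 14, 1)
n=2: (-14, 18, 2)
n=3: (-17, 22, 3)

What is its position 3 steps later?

(-26, 34, 6)

Each step adds (-3, +4, +1) to the position.
step 4: (-17, 22, 3) + (-3, +4, +1) → (-20, 26, 4)
step 5: (-20, 26, 4) + (-3, +4, +1) → (-23, 30, 5)
step 6: (-23, 30, 5) + (-3, +4, +1) → (-26, 34, 6)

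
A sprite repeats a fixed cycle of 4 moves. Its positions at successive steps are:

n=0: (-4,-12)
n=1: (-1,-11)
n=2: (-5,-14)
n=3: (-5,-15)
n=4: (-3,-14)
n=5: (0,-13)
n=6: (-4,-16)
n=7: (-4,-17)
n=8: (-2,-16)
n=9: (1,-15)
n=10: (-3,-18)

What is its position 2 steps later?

(-1,-18)

Differencing gives (+3,+1), (-4,-3), (+0,-1), (+2,+1), (+3,+1), (-4,-3), (+0,-1), (+2,+1), (+3,+1), (-4,-3). This is the pattern (+3,+1), (-4,-3), (+0,-1), (+2,+1) repeated.
step 11: apply (+0,-1) → (-3,-19)
step 12: apply (+2,+1) → (-1,-18)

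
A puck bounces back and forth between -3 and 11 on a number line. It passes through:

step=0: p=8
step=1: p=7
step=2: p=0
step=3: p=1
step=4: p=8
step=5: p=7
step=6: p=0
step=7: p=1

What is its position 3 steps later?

The value travels 7 per step and bounces off the walls at -3 and 11.
  step 8: 1 → 8
  step 9: 8 → 7
  step 10: 7 → 0

p=0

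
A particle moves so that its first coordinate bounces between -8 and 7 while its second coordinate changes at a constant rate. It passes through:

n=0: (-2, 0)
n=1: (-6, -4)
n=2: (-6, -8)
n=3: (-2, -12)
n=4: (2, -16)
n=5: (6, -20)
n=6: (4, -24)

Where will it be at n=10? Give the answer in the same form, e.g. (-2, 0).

The first coordinate reflects between -8 and 7, moving 4 per step.
  step 7: 4 → 0
  step 8: 0 → -4
  step 9: -4 → -8
  step 10: -8 → -4
The second coordinate changes by -4 each step: at step 10 it is -40.

(-4, -40)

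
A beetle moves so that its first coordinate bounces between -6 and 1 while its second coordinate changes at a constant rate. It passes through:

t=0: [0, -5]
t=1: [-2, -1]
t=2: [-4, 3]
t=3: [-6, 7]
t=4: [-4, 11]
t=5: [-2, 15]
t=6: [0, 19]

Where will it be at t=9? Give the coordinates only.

[-4, 31]

The first coordinate travels 2 per step and bounces off the walls at -6 and 1.
  step 7: 0 → 0
  step 8: 0 → -2
  step 9: -2 → -4
The second coordinate changes by +4 each step: at step 9 it is 31.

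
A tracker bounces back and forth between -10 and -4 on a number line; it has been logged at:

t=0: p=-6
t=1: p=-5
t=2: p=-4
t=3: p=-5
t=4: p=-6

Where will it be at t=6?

p=-8

The value reflects between -10 and -4, moving 1 per step.
  step 5: -6 → -7
  step 6: -7 → -8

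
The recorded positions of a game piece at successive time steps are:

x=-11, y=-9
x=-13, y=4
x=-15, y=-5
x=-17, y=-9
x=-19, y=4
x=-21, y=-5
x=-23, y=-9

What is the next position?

The x coordinate changes by -2 each step, so at step 7 it is -11 + 7·(-2) = -25.
The y coordinate repeats the cycle [-9, 4, -5] with period 3; step 7 mod 3 = 1, giving 4.

x=-25, y=4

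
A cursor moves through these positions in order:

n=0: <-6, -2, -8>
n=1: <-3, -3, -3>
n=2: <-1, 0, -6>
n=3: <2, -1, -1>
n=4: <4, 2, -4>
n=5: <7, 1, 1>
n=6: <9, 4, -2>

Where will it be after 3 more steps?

Step-to-step displacements: <+3, -1, +5>, <+2, +3, -3>, <+3, -1, +5>, <+2, +3, -3>, <+3, -1, +5>, <+2, +3, -3> — a repeating cycle of length 2.
step 7: apply <+3, -1, +5> → <12, 3, 3>
step 8: apply <+2, +3, -3> → <14, 6, 0>
step 9: apply <+3, -1, +5> → <17, 5, 5>

<17, 5, 5>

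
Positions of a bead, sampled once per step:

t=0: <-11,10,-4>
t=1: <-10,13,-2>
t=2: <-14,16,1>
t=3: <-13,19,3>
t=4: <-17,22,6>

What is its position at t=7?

<-19,31,13>

Differencing gives <+1,+3,+2>, <-4,+3,+3>, <+1,+3,+2>, <-4,+3,+3>. This is the pattern <+1,+3,+2>, <-4,+3,+3> repeated.
step 5: apply <+1,+3,+2> → <-16,25,8>
step 6: apply <-4,+3,+3> → <-20,28,11>
step 7: apply <+1,+3,+2> → <-19,31,13>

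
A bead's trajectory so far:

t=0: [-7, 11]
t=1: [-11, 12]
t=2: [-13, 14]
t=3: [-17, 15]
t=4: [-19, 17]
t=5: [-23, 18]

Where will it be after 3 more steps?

[-31, 23]

Differencing gives [-4, +1], [-2, +2], [-4, +1], [-2, +2], [-4, +1]. This is the pattern [-4, +1], [-2, +2] repeated.
step 6: apply [-2, +2] → [-25, 20]
step 7: apply [-4, +1] → [-29, 21]
step 8: apply [-2, +2] → [-31, 23]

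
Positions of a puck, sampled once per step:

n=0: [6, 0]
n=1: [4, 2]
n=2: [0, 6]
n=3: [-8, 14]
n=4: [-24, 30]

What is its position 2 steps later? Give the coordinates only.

[-120, 126]

Step-to-step displacements: [-2, +2], [-4, +4], [-8, +8], [-16, +16]; each is 2× the previous.
step 5: [-24, 30] + [-32, +32] → [-56, 62]
step 6: [-56, 62] + [-64, +64] → [-120, 126]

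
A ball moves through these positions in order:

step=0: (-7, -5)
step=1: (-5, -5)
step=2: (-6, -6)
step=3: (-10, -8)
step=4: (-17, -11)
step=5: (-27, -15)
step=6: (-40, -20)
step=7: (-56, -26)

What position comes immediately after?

(-75, -33)

First differences are (+2, +0), (-1, -1), (-4, -2), (-7, -3), (-10, -4), (-13, -5), (-16, -6); their common second difference is (-3, -1) (constant acceleration).
step 8: (-56, -26) + (-19, -7) → (-75, -33)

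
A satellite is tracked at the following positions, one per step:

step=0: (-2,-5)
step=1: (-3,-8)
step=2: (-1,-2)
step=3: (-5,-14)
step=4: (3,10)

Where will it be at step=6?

(19,58)

The jumps are (-1,-3), (+2,+6), (-4,-12), (+8,+24) — a geometric progression with ratio -2.
step 5: (3,10) + (-16,-48) → (-13,-38)
step 6: (-13,-38) + (+32,+96) → (19,58)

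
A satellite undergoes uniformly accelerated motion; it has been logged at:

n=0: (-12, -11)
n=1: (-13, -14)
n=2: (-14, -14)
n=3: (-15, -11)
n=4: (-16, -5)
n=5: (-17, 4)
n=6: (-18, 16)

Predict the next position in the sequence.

(-19, 31)

First differences are (-1, -3), (-1, +0), (-1, +3), (-1, +6), (-1, +9), (-1, +12); their common second difference is (+0, +3) (constant acceleration).
step 7: (-18, 16) + (-1, +15) → (-19, 31)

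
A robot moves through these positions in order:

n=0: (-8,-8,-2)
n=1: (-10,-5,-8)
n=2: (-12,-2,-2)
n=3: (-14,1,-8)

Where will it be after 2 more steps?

(-18,7,-8)

First: linear, -2 per step → -18 at step 5.
Second: linear, +3 per step → 7 at step 5.
Third: cycles through -2, -8 every 2 steps. Step 5 lands at position 1 of the cycle → -8.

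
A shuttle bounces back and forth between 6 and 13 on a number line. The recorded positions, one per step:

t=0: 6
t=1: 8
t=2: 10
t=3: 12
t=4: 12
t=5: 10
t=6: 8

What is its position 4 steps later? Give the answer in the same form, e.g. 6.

12

The value reflects between 6 and 13, moving 2 per step.
  step 7: 8 → 6
  step 8: 6 → 8
  step 9: 8 → 10
  step 10: 10 → 12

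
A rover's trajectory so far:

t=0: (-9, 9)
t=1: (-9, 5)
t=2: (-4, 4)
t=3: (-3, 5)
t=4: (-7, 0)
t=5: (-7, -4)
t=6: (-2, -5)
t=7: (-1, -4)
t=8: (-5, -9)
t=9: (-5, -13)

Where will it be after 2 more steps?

Differencing gives (+0, -4), (+5, -1), (+1, +1), (-4, -5), (+0, -4), (+5, -1), (+1, +1), (-4, -5), (+0, -4). This is the pattern (+0, -4), (+5, -1), (+1, +1), (-4, -5) repeated.
step 10: apply (+5, -1) → (0, -14)
step 11: apply (+1, +1) → (1, -13)

(1, -13)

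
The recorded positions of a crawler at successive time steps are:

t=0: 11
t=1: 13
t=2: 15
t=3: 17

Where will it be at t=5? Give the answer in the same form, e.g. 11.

21

Constant displacement of +2 per step.
step 4: 17 + 2 → 19
step 5: 19 + 2 → 21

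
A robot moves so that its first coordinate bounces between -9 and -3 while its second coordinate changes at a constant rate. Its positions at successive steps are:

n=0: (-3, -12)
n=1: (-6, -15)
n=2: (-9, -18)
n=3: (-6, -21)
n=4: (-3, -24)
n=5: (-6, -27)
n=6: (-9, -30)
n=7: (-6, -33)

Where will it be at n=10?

(-9, -42)

The first coordinate reflects between -9 and -3, moving 3 per step.
  step 8: -6 → -3
  step 9: -3 → -6
  step 10: -6 → -9
The second coordinate changes by -3 each step: at step 10 it is -42.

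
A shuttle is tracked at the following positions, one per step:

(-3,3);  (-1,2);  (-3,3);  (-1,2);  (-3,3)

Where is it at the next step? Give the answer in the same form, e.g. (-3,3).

(-1,2)

Step-to-step displacements: (+2,-1), (-2,+1), (+2,-1), (-2,+1); each is -1× the previous.
step 5: (-3,3) + (+2,-1) → (-1,2)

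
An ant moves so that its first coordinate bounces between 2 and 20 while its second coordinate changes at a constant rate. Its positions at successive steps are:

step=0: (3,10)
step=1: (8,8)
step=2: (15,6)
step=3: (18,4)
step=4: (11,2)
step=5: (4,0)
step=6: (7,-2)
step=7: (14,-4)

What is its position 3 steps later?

(5,-10)

The first coordinate reflects between 2 and 20, moving 7 per step.
  step 8: 14 → 19
  step 9: 19 → 12
  step 10: 12 → 5
The second coordinate changes by -2 each step: at step 10 it is -10.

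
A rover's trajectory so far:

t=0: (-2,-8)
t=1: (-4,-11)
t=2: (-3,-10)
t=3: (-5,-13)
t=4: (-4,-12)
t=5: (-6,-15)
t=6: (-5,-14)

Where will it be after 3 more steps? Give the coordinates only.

(-8,-19)

Differencing gives (-2,-3), (+1,+1), (-2,-3), (+1,+1), (-2,-3), (+1,+1). This is the pattern (-2,-3), (+1,+1) repeated.
step 7: apply (-2,-3) → (-7,-17)
step 8: apply (+1,+1) → (-6,-16)
step 9: apply (-2,-3) → (-8,-19)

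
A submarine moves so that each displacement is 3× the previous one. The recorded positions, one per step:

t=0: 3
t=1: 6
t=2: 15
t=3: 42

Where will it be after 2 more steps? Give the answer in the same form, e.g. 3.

Consecutive displacements +3, +9, +27 scale by a factor of 3 each step.
step 4: 42 + 81 → 123
step 5: 123 + 243 → 366

366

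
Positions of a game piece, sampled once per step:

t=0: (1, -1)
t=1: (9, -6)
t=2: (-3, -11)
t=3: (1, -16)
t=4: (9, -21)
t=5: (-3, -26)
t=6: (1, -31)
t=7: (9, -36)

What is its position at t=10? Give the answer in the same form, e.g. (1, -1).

First: cycles through 1, 9, -3 every 3 steps. Step 10 lands at position 1 of the cycle → 9.
Second: linear, -5 per step → -51 at step 10.

(9, -51)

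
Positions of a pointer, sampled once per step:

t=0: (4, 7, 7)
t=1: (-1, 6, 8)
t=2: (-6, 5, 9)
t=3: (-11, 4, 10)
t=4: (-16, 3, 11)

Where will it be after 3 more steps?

(-31, 0, 14)

The position changes by (-5, -1, +1) every step.
step 5: (-16, 3, 11) + (-5, -1, +1) → (-21, 2, 12)
step 6: (-21, 2, 12) + (-5, -1, +1) → (-26, 1, 13)
step 7: (-26, 1, 13) + (-5, -1, +1) → (-31, 0, 14)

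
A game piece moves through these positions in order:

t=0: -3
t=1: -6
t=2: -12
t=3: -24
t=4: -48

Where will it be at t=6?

-192

Step-to-step displacements: -3, -6, -12, -24; each is 2× the previous.
step 5: -48 − 48 → -96
step 6: -96 − 96 → -192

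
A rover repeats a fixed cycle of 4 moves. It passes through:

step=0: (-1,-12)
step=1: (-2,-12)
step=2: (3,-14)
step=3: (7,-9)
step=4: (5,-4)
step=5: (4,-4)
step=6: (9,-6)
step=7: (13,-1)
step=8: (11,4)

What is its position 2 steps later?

(15,2)

Differencing gives (-1,+0), (+5,-2), (+4,+5), (-2,+5), (-1,+0), (+5,-2), (+4,+5), (-2,+5). This is the pattern (-1,+0), (+5,-2), (+4,+5), (-2,+5) repeated.
step 9: apply (-1,+0) → (10,4)
step 10: apply (+5,-2) → (15,2)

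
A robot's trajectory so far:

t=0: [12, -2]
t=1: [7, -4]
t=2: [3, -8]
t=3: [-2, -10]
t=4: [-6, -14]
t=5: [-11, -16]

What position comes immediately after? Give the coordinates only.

[-15, -20]

Differencing gives [-5, -2], [-4, -4], [-5, -2], [-4, -4], [-5, -2]. This is the pattern [-5, -2], [-4, -4] repeated.
step 6: apply [-4, -4] → [-15, -20]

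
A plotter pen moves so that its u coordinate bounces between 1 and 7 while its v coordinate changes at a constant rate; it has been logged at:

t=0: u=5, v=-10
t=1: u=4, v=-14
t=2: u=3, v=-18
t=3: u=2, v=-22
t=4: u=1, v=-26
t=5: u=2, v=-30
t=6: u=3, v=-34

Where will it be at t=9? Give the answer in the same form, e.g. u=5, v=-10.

u=6, v=-46

The u coordinate travels 1 per step and bounces off the walls at 1 and 7.
  step 7: 3 → 4
  step 8: 4 → 5
  step 9: 5 → 6
The v coordinate changes by -4 each step: at step 9 it is -46.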